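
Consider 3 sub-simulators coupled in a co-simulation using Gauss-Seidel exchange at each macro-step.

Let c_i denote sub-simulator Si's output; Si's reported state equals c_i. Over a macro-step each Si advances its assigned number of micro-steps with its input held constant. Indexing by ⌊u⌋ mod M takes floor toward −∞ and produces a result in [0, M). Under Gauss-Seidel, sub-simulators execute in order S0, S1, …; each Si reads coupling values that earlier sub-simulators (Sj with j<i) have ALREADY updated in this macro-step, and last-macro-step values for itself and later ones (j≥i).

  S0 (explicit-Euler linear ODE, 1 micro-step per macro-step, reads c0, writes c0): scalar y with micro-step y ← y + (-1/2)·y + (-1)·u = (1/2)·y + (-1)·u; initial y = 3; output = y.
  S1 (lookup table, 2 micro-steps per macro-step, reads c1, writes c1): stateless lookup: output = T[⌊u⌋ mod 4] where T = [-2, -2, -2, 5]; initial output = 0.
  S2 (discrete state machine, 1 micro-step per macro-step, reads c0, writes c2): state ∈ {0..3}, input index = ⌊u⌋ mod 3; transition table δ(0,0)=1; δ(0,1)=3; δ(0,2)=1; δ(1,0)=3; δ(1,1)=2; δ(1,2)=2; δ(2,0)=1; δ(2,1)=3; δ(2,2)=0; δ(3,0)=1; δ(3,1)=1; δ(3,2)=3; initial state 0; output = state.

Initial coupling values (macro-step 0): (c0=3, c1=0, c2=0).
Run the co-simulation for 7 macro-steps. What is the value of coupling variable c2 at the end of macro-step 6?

c2 at macro-step 6 = 1

macro 1: S0 reads c0=3 → after 1×micro: -3/2; S1 reads c1=0 → after 2×micro: -2; S2 reads c0=-3/2 → after 1×micro: 3 ⇒ (c0=-3/2, c1=-2, c2=3)
macro 2: S0 reads c0=-3/2 → after 1×micro: 3/4; S1 reads c1=-2 → after 2×micro: -2; S2 reads c0=3/4 → after 1×micro: 1 ⇒ (c0=3/4, c1=-2, c2=1)
macro 3: S0 reads c0=3/4 → after 1×micro: -3/8; S1 reads c1=-2 → after 2×micro: -2; S2 reads c0=-3/8 → after 1×micro: 2 ⇒ (c0=-3/8, c1=-2, c2=2)
macro 4: S0 reads c0=-3/8 → after 1×micro: 3/16; S1 reads c1=-2 → after 2×micro: -2; S2 reads c0=3/16 → after 1×micro: 1 ⇒ (c0=3/16, c1=-2, c2=1)
macro 5: S0 reads c0=3/16 → after 1×micro: -3/32; S1 reads c1=-2 → after 2×micro: -2; S2 reads c0=-3/32 → after 1×micro: 2 ⇒ (c0=-3/32, c1=-2, c2=2)
macro 6: S0 reads c0=-3/32 → after 1×micro: 3/64; S1 reads c1=-2 → after 2×micro: -2; S2 reads c0=3/64 → after 1×micro: 1 ⇒ (c0=3/64, c1=-2, c2=1)
macro 7: S0 reads c0=3/64 → after 1×micro: -3/128; S1 reads c1=-2 → after 2×micro: -2; S2 reads c0=-3/128 → after 1×micro: 2 ⇒ (c0=-3/128, c1=-2, c2=2)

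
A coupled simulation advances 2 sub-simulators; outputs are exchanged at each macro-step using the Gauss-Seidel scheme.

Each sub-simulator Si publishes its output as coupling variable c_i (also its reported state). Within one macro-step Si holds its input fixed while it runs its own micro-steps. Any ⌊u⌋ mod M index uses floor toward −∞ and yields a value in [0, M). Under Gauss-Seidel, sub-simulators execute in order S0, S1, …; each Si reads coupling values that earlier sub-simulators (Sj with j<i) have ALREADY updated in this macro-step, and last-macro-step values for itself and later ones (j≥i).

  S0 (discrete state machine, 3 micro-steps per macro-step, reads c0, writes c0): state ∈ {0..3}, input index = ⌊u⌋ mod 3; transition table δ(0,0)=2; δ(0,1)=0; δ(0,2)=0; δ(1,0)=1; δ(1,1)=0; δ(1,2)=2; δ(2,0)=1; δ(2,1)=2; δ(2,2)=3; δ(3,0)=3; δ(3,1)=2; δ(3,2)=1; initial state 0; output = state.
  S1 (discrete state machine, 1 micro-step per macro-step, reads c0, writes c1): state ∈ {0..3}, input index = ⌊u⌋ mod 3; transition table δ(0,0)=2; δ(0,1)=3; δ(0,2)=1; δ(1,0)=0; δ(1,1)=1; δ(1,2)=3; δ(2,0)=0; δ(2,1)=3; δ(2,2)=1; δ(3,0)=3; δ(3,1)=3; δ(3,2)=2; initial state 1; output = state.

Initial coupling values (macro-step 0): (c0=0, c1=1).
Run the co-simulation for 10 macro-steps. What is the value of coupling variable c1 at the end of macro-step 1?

macro 1: S0 reads c0=0 → after 3×micro: 1; S1 reads c0=1 → after 1×micro: 1 ⇒ (c0=1, c1=1)
macro 2: S0 reads c0=1 → after 3×micro: 0; S1 reads c0=0 → after 1×micro: 0 ⇒ (c0=0, c1=0)
macro 3: S0 reads c0=0 → after 3×micro: 1; S1 reads c0=1 → after 1×micro: 3 ⇒ (c0=1, c1=3)
macro 4: S0 reads c0=1 → after 3×micro: 0; S1 reads c0=0 → after 1×micro: 3 ⇒ (c0=0, c1=3)
macro 5: S0 reads c0=0 → after 3×micro: 1; S1 reads c0=1 → after 1×micro: 3 ⇒ (c0=1, c1=3)
macro 6: S0 reads c0=1 → after 3×micro: 0; S1 reads c0=0 → after 1×micro: 3 ⇒ (c0=0, c1=3)
macro 7: S0 reads c0=0 → after 3×micro: 1; S1 reads c0=1 → after 1×micro: 3 ⇒ (c0=1, c1=3)
macro 8: S0 reads c0=1 → after 3×micro: 0; S1 reads c0=0 → after 1×micro: 3 ⇒ (c0=0, c1=3)
macro 9: S0 reads c0=0 → after 3×micro: 1; S1 reads c0=1 → after 1×micro: 3 ⇒ (c0=1, c1=3)
macro 10: S0 reads c0=1 → after 3×micro: 0; S1 reads c0=0 → after 1×micro: 3 ⇒ (c0=0, c1=3)

c1 at macro-step 1 = 1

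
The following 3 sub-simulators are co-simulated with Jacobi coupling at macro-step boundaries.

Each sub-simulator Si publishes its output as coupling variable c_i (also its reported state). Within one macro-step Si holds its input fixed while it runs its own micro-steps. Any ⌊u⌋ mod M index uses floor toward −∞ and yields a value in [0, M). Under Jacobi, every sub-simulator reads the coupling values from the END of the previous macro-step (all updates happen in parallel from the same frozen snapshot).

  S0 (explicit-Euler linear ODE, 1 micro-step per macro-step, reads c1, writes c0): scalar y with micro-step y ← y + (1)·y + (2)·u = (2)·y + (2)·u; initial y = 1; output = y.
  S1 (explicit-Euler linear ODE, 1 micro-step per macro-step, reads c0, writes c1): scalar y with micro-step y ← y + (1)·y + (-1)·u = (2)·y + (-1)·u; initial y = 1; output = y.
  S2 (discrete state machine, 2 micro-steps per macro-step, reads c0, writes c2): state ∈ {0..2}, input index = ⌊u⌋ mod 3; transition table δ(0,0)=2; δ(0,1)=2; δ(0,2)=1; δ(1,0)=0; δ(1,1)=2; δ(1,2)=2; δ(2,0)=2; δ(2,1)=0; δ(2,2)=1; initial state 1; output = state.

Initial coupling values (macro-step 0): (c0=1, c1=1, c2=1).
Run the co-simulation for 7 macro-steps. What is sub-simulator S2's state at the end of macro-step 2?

S2 state at macro-step 2 = 0

macro 1: S0 reads c1=1 → after 1×micro: 4; S1 reads c0=1 → after 1×micro: 1; S2 reads c0=1 → after 2×micro: 0 ⇒ (c0=4, c1=1, c2=0)
macro 2: S0 reads c1=1 → after 1×micro: 10; S1 reads c0=4 → after 1×micro: -2; S2 reads c0=4 → after 2×micro: 0 ⇒ (c0=10, c1=-2, c2=0)
macro 3: S0 reads c1=-2 → after 1×micro: 16; S1 reads c0=10 → after 1×micro: -14; S2 reads c0=10 → after 2×micro: 0 ⇒ (c0=16, c1=-14, c2=0)
macro 4: S0 reads c1=-14 → after 1×micro: 4; S1 reads c0=16 → after 1×micro: -44; S2 reads c0=16 → after 2×micro: 0 ⇒ (c0=4, c1=-44, c2=0)
macro 5: S0 reads c1=-44 → after 1×micro: -80; S1 reads c0=4 → after 1×micro: -92; S2 reads c0=4 → after 2×micro: 0 ⇒ (c0=-80, c1=-92, c2=0)
macro 6: S0 reads c1=-92 → after 1×micro: -344; S1 reads c0=-80 → after 1×micro: -104; S2 reads c0=-80 → after 2×micro: 0 ⇒ (c0=-344, c1=-104, c2=0)
macro 7: S0 reads c1=-104 → after 1×micro: -896; S1 reads c0=-344 → after 1×micro: 136; S2 reads c0=-344 → after 2×micro: 0 ⇒ (c0=-896, c1=136, c2=0)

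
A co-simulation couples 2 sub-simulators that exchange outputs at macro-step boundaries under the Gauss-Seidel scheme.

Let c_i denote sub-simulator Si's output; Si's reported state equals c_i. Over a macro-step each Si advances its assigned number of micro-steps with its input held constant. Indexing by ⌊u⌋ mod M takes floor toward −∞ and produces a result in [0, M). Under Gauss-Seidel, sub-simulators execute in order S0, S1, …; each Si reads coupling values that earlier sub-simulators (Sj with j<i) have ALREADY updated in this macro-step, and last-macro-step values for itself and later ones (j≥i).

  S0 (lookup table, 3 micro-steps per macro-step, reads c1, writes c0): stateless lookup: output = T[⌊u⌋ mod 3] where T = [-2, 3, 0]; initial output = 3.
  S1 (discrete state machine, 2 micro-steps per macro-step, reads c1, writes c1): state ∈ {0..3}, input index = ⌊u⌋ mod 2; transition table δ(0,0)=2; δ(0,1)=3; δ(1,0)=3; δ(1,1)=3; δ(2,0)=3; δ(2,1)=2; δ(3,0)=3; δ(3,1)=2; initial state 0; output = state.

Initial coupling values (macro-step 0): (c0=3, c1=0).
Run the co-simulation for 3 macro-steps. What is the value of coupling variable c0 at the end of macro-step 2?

macro 1: S0 reads c1=0 → after 3×micro: -2; S1 reads c1=0 → after 2×micro: 3 ⇒ (c0=-2, c1=3)
macro 2: S0 reads c1=3 → after 3×micro: -2; S1 reads c1=3 → after 2×micro: 2 ⇒ (c0=-2, c1=2)
macro 3: S0 reads c1=2 → after 3×micro: 0; S1 reads c1=2 → after 2×micro: 3 ⇒ (c0=0, c1=3)

c0 at macro-step 2 = -2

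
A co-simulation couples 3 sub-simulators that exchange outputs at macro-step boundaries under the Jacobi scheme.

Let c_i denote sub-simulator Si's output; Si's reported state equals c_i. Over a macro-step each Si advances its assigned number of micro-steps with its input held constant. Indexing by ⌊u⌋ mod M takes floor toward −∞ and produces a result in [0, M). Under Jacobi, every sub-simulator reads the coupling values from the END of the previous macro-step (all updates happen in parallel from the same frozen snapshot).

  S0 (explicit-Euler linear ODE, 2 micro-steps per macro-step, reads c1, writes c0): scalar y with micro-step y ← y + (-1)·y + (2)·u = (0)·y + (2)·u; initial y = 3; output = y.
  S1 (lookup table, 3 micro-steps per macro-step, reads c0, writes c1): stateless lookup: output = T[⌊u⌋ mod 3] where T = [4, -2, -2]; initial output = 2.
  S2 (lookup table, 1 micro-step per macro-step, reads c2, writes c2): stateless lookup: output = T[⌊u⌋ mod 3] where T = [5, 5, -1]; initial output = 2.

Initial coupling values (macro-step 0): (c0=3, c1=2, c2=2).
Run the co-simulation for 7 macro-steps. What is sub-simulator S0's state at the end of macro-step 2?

S0 state at macro-step 2 = 8

macro 1: S0 reads c1=2 → after 2×micro: 4; S1 reads c0=3 → after 3×micro: 4; S2 reads c2=2 → after 1×micro: -1 ⇒ (c0=4, c1=4, c2=-1)
macro 2: S0 reads c1=4 → after 2×micro: 8; S1 reads c0=4 → after 3×micro: -2; S2 reads c2=-1 → after 1×micro: -1 ⇒ (c0=8, c1=-2, c2=-1)
macro 3: S0 reads c1=-2 → after 2×micro: -4; S1 reads c0=8 → after 3×micro: -2; S2 reads c2=-1 → after 1×micro: -1 ⇒ (c0=-4, c1=-2, c2=-1)
macro 4: S0 reads c1=-2 → after 2×micro: -4; S1 reads c0=-4 → after 3×micro: -2; S2 reads c2=-1 → after 1×micro: -1 ⇒ (c0=-4, c1=-2, c2=-1)
macro 5: S0 reads c1=-2 → after 2×micro: -4; S1 reads c0=-4 → after 3×micro: -2; S2 reads c2=-1 → after 1×micro: -1 ⇒ (c0=-4, c1=-2, c2=-1)
macro 6: S0 reads c1=-2 → after 2×micro: -4; S1 reads c0=-4 → after 3×micro: -2; S2 reads c2=-1 → after 1×micro: -1 ⇒ (c0=-4, c1=-2, c2=-1)
macro 7: S0 reads c1=-2 → after 2×micro: -4; S1 reads c0=-4 → after 3×micro: -2; S2 reads c2=-1 → after 1×micro: -1 ⇒ (c0=-4, c1=-2, c2=-1)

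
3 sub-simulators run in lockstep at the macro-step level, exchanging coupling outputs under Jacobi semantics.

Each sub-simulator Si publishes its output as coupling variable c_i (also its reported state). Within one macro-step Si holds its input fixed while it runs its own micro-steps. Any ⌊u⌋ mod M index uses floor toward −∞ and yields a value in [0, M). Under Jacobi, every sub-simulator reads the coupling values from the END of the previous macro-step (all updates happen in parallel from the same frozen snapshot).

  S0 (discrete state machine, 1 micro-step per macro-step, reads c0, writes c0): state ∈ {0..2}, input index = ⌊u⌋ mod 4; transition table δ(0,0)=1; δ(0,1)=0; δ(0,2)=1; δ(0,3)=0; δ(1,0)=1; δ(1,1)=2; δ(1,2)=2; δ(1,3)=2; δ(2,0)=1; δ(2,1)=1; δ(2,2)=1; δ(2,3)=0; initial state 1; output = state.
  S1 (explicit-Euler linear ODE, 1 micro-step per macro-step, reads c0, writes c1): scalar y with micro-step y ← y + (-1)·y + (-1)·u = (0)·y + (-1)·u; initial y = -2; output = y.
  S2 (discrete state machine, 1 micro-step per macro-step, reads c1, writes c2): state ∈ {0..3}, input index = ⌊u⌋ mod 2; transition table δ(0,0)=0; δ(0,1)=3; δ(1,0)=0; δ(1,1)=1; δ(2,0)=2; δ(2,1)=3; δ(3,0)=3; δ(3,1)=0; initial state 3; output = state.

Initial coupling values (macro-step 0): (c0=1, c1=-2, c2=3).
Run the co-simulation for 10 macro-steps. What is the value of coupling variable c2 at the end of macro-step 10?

c2 at macro-step 10 = 0

macro 1: S0 reads c0=1 → after 1×micro: 2; S1 reads c0=1 → after 1×micro: -1; S2 reads c1=-2 → after 1×micro: 3 ⇒ (c0=2, c1=-1, c2=3)
macro 2: S0 reads c0=2 → after 1×micro: 1; S1 reads c0=2 → after 1×micro: -2; S2 reads c1=-1 → after 1×micro: 0 ⇒ (c0=1, c1=-2, c2=0)
macro 3: S0 reads c0=1 → after 1×micro: 2; S1 reads c0=1 → after 1×micro: -1; S2 reads c1=-2 → after 1×micro: 0 ⇒ (c0=2, c1=-1, c2=0)
macro 4: S0 reads c0=2 → after 1×micro: 1; S1 reads c0=2 → after 1×micro: -2; S2 reads c1=-1 → after 1×micro: 3 ⇒ (c0=1, c1=-2, c2=3)
macro 5: S0 reads c0=1 → after 1×micro: 2; S1 reads c0=1 → after 1×micro: -1; S2 reads c1=-2 → after 1×micro: 3 ⇒ (c0=2, c1=-1, c2=3)
macro 6: S0 reads c0=2 → after 1×micro: 1; S1 reads c0=2 → after 1×micro: -2; S2 reads c1=-1 → after 1×micro: 0 ⇒ (c0=1, c1=-2, c2=0)
macro 7: S0 reads c0=1 → after 1×micro: 2; S1 reads c0=1 → after 1×micro: -1; S2 reads c1=-2 → after 1×micro: 0 ⇒ (c0=2, c1=-1, c2=0)
macro 8: S0 reads c0=2 → after 1×micro: 1; S1 reads c0=2 → after 1×micro: -2; S2 reads c1=-1 → after 1×micro: 3 ⇒ (c0=1, c1=-2, c2=3)
macro 9: S0 reads c0=1 → after 1×micro: 2; S1 reads c0=1 → after 1×micro: -1; S2 reads c1=-2 → after 1×micro: 3 ⇒ (c0=2, c1=-1, c2=3)
macro 10: S0 reads c0=2 → after 1×micro: 1; S1 reads c0=2 → after 1×micro: -2; S2 reads c1=-1 → after 1×micro: 0 ⇒ (c0=1, c1=-2, c2=0)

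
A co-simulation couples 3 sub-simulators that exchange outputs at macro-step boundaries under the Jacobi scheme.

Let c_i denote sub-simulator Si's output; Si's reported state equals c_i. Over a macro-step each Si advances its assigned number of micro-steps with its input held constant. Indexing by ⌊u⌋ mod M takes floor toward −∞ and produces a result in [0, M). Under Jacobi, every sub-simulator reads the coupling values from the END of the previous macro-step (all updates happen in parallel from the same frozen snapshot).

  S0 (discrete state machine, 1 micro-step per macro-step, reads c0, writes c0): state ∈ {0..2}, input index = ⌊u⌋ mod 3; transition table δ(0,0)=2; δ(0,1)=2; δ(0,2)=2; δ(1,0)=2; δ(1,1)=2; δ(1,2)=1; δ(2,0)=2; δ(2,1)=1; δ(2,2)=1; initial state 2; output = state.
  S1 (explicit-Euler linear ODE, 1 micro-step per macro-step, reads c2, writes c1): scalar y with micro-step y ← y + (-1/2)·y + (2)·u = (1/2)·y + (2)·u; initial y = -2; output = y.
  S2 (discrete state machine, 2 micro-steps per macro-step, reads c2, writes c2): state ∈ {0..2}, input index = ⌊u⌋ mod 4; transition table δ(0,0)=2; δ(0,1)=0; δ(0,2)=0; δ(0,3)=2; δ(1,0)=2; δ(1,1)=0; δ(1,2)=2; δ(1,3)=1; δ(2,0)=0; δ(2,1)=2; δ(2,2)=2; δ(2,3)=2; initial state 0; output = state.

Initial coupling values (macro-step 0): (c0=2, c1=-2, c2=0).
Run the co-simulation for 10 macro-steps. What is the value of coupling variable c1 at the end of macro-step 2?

macro 1: S0 reads c0=2 → after 1×micro: 1; S1 reads c2=0 → after 1×micro: -1; S2 reads c2=0 → after 2×micro: 0 ⇒ (c0=1, c1=-1, c2=0)
macro 2: S0 reads c0=1 → after 1×micro: 2; S1 reads c2=0 → after 1×micro: -1/2; S2 reads c2=0 → after 2×micro: 0 ⇒ (c0=2, c1=-1/2, c2=0)
macro 3: S0 reads c0=2 → after 1×micro: 1; S1 reads c2=0 → after 1×micro: -1/4; S2 reads c2=0 → after 2×micro: 0 ⇒ (c0=1, c1=-1/4, c2=0)
macro 4: S0 reads c0=1 → after 1×micro: 2; S1 reads c2=0 → after 1×micro: -1/8; S2 reads c2=0 → after 2×micro: 0 ⇒ (c0=2, c1=-1/8, c2=0)
macro 5: S0 reads c0=2 → after 1×micro: 1; S1 reads c2=0 → after 1×micro: -1/16; S2 reads c2=0 → after 2×micro: 0 ⇒ (c0=1, c1=-1/16, c2=0)
macro 6: S0 reads c0=1 → after 1×micro: 2; S1 reads c2=0 → after 1×micro: -1/32; S2 reads c2=0 → after 2×micro: 0 ⇒ (c0=2, c1=-1/32, c2=0)
macro 7: S0 reads c0=2 → after 1×micro: 1; S1 reads c2=0 → after 1×micro: -1/64; S2 reads c2=0 → after 2×micro: 0 ⇒ (c0=1, c1=-1/64, c2=0)
macro 8: S0 reads c0=1 → after 1×micro: 2; S1 reads c2=0 → after 1×micro: -1/128; S2 reads c2=0 → after 2×micro: 0 ⇒ (c0=2, c1=-1/128, c2=0)
macro 9: S0 reads c0=2 → after 1×micro: 1; S1 reads c2=0 → after 1×micro: -1/256; S2 reads c2=0 → after 2×micro: 0 ⇒ (c0=1, c1=-1/256, c2=0)
macro 10: S0 reads c0=1 → after 1×micro: 2; S1 reads c2=0 → after 1×micro: -1/512; S2 reads c2=0 → after 2×micro: 0 ⇒ (c0=2, c1=-1/512, c2=0)

c1 at macro-step 2 = -1/2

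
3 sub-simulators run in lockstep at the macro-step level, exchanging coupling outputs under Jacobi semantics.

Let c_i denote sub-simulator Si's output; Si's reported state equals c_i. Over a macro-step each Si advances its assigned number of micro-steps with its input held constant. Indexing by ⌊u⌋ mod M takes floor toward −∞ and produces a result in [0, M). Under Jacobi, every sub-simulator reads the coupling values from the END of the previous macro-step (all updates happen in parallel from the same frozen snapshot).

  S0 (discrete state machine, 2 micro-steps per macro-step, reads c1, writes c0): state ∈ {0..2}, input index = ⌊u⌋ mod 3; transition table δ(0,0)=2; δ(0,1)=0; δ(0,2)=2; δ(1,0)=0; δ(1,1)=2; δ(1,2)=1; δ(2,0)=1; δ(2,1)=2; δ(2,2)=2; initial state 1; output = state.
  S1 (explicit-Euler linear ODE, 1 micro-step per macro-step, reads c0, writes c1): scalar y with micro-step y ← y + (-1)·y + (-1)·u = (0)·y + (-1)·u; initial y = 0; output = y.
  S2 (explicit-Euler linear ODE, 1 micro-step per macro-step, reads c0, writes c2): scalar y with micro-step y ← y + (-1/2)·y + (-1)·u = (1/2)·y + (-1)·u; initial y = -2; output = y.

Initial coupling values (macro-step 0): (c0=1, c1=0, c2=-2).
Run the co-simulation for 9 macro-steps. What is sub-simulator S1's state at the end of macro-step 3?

macro 1: S0 reads c1=0 → after 2×micro: 2; S1 reads c0=1 → after 1×micro: -1; S2 reads c0=1 → after 1×micro: -2 ⇒ (c0=2, c1=-1, c2=-2)
macro 2: S0 reads c1=-1 → after 2×micro: 2; S1 reads c0=2 → after 1×micro: -2; S2 reads c0=2 → after 1×micro: -3 ⇒ (c0=2, c1=-2, c2=-3)
macro 3: S0 reads c1=-2 → after 2×micro: 2; S1 reads c0=2 → after 1×micro: -2; S2 reads c0=2 → after 1×micro: -7/2 ⇒ (c0=2, c1=-2, c2=-7/2)
macro 4: S0 reads c1=-2 → after 2×micro: 2; S1 reads c0=2 → after 1×micro: -2; S2 reads c0=2 → after 1×micro: -15/4 ⇒ (c0=2, c1=-2, c2=-15/4)
macro 5: S0 reads c1=-2 → after 2×micro: 2; S1 reads c0=2 → after 1×micro: -2; S2 reads c0=2 → after 1×micro: -31/8 ⇒ (c0=2, c1=-2, c2=-31/8)
macro 6: S0 reads c1=-2 → after 2×micro: 2; S1 reads c0=2 → after 1×micro: -2; S2 reads c0=2 → after 1×micro: -63/16 ⇒ (c0=2, c1=-2, c2=-63/16)
macro 7: S0 reads c1=-2 → after 2×micro: 2; S1 reads c0=2 → after 1×micro: -2; S2 reads c0=2 → after 1×micro: -127/32 ⇒ (c0=2, c1=-2, c2=-127/32)
macro 8: S0 reads c1=-2 → after 2×micro: 2; S1 reads c0=2 → after 1×micro: -2; S2 reads c0=2 → after 1×micro: -255/64 ⇒ (c0=2, c1=-2, c2=-255/64)
macro 9: S0 reads c1=-2 → after 2×micro: 2; S1 reads c0=2 → after 1×micro: -2; S2 reads c0=2 → after 1×micro: -511/128 ⇒ (c0=2, c1=-2, c2=-511/128)

S1 state at macro-step 3 = -2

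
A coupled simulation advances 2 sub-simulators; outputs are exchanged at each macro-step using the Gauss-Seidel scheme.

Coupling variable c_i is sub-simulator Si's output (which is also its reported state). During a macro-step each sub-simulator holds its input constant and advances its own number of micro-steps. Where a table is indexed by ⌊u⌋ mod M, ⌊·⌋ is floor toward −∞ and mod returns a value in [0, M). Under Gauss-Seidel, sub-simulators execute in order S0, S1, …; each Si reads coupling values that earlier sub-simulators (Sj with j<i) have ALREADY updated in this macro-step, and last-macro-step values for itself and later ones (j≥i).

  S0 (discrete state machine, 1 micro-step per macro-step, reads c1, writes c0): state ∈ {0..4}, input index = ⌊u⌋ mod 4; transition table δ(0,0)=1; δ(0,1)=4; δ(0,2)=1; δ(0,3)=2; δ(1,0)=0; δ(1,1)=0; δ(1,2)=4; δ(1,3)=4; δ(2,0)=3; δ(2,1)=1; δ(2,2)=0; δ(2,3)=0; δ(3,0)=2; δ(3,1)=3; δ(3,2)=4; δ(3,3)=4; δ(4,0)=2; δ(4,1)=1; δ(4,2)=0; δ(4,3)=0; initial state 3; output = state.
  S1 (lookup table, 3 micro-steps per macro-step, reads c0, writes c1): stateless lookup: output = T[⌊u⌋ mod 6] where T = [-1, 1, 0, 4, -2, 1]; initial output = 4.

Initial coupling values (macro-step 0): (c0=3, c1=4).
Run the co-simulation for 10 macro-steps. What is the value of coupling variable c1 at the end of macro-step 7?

macro 1: S0 reads c1=4 → after 1×micro: 2; S1 reads c0=2 → after 3×micro: 0 ⇒ (c0=2, c1=0)
macro 2: S0 reads c1=0 → after 1×micro: 3; S1 reads c0=3 → after 3×micro: 4 ⇒ (c0=3, c1=4)
macro 3: S0 reads c1=4 → after 1×micro: 2; S1 reads c0=2 → after 3×micro: 0 ⇒ (c0=2, c1=0)
macro 4: S0 reads c1=0 → after 1×micro: 3; S1 reads c0=3 → after 3×micro: 4 ⇒ (c0=3, c1=4)
macro 5: S0 reads c1=4 → after 1×micro: 2; S1 reads c0=2 → after 3×micro: 0 ⇒ (c0=2, c1=0)
macro 6: S0 reads c1=0 → after 1×micro: 3; S1 reads c0=3 → after 3×micro: 4 ⇒ (c0=3, c1=4)
macro 7: S0 reads c1=4 → after 1×micro: 2; S1 reads c0=2 → after 3×micro: 0 ⇒ (c0=2, c1=0)
macro 8: S0 reads c1=0 → after 1×micro: 3; S1 reads c0=3 → after 3×micro: 4 ⇒ (c0=3, c1=4)
macro 9: S0 reads c1=4 → after 1×micro: 2; S1 reads c0=2 → after 3×micro: 0 ⇒ (c0=2, c1=0)
macro 10: S0 reads c1=0 → after 1×micro: 3; S1 reads c0=3 → after 3×micro: 4 ⇒ (c0=3, c1=4)

c1 at macro-step 7 = 0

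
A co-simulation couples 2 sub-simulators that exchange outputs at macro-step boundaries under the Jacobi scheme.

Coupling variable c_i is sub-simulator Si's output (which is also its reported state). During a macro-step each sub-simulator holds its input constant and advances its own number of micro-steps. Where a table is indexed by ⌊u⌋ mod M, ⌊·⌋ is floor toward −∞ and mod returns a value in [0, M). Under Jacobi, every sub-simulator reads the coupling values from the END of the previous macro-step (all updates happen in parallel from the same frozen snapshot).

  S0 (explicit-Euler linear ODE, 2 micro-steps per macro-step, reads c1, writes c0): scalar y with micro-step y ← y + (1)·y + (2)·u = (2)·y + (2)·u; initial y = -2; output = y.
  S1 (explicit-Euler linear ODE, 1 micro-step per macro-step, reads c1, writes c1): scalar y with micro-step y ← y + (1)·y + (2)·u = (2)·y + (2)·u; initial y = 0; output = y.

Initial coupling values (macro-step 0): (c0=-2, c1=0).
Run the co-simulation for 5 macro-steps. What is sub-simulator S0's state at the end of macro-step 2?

macro 1: S0 reads c1=0 → after 2×micro: -8; S1 reads c1=0 → after 1×micro: 0 ⇒ (c0=-8, c1=0)
macro 2: S0 reads c1=0 → after 2×micro: -32; S1 reads c1=0 → after 1×micro: 0 ⇒ (c0=-32, c1=0)
macro 3: S0 reads c1=0 → after 2×micro: -128; S1 reads c1=0 → after 1×micro: 0 ⇒ (c0=-128, c1=0)
macro 4: S0 reads c1=0 → after 2×micro: -512; S1 reads c1=0 → after 1×micro: 0 ⇒ (c0=-512, c1=0)
macro 5: S0 reads c1=0 → after 2×micro: -2048; S1 reads c1=0 → after 1×micro: 0 ⇒ (c0=-2048, c1=0)

S0 state at macro-step 2 = -32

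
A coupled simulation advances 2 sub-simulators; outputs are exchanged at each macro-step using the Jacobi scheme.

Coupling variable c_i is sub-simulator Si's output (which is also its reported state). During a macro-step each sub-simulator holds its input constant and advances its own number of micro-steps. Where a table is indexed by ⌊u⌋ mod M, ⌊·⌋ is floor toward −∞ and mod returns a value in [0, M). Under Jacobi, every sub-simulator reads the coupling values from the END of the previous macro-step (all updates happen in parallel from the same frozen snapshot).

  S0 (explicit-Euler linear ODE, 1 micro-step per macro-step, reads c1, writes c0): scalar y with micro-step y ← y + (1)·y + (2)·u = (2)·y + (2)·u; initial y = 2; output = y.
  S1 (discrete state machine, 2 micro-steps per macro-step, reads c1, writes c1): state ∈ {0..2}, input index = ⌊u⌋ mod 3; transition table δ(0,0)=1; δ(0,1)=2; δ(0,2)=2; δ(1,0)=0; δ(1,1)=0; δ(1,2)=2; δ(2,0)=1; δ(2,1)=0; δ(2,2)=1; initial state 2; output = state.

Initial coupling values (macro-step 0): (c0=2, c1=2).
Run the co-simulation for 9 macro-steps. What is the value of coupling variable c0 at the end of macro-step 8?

c0 at macro-step 8 = 1532

macro 1: S0 reads c1=2 → after 1×micro: 8; S1 reads c1=2 → after 2×micro: 2 ⇒ (c0=8, c1=2)
macro 2: S0 reads c1=2 → after 1×micro: 20; S1 reads c1=2 → after 2×micro: 2 ⇒ (c0=20, c1=2)
macro 3: S0 reads c1=2 → after 1×micro: 44; S1 reads c1=2 → after 2×micro: 2 ⇒ (c0=44, c1=2)
macro 4: S0 reads c1=2 → after 1×micro: 92; S1 reads c1=2 → after 2×micro: 2 ⇒ (c0=92, c1=2)
macro 5: S0 reads c1=2 → after 1×micro: 188; S1 reads c1=2 → after 2×micro: 2 ⇒ (c0=188, c1=2)
macro 6: S0 reads c1=2 → after 1×micro: 380; S1 reads c1=2 → after 2×micro: 2 ⇒ (c0=380, c1=2)
macro 7: S0 reads c1=2 → after 1×micro: 764; S1 reads c1=2 → after 2×micro: 2 ⇒ (c0=764, c1=2)
macro 8: S0 reads c1=2 → after 1×micro: 1532; S1 reads c1=2 → after 2×micro: 2 ⇒ (c0=1532, c1=2)
macro 9: S0 reads c1=2 → after 1×micro: 3068; S1 reads c1=2 → after 2×micro: 2 ⇒ (c0=3068, c1=2)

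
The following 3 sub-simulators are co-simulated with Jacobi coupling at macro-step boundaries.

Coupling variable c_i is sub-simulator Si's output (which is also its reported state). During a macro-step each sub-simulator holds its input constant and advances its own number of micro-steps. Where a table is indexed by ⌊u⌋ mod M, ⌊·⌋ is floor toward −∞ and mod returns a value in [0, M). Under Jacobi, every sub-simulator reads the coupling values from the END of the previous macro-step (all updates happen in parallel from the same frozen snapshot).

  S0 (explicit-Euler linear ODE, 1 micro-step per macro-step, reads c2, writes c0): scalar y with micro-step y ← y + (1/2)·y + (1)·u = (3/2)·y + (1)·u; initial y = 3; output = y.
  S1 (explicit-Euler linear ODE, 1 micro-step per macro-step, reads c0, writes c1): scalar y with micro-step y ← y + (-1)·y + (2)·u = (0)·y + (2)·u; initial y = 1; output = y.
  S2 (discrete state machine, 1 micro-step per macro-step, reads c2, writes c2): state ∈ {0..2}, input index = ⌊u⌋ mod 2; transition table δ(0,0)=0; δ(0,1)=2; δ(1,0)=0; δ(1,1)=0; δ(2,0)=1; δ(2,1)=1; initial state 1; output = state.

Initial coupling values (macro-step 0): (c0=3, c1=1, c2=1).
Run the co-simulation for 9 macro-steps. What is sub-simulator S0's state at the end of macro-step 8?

macro 1: S0 reads c2=1 → after 1×micro: 11/2; S1 reads c0=3 → after 1×micro: 6; S2 reads c2=1 → after 1×micro: 0 ⇒ (c0=11/2, c1=6, c2=0)
macro 2: S0 reads c2=0 → after 1×micro: 33/4; S1 reads c0=11/2 → after 1×micro: 11; S2 reads c2=0 → after 1×micro: 0 ⇒ (c0=33/4, c1=11, c2=0)
macro 3: S0 reads c2=0 → after 1×micro: 99/8; S1 reads c0=33/4 → after 1×micro: 33/2; S2 reads c2=0 → after 1×micro: 0 ⇒ (c0=99/8, c1=33/2, c2=0)
macro 4: S0 reads c2=0 → after 1×micro: 297/16; S1 reads c0=99/8 → after 1×micro: 99/4; S2 reads c2=0 → after 1×micro: 0 ⇒ (c0=297/16, c1=99/4, c2=0)
macro 5: S0 reads c2=0 → after 1×micro: 891/32; S1 reads c0=297/16 → after 1×micro: 297/8; S2 reads c2=0 → after 1×micro: 0 ⇒ (c0=891/32, c1=297/8, c2=0)
macro 6: S0 reads c2=0 → after 1×micro: 2673/64; S1 reads c0=891/32 → after 1×micro: 891/16; S2 reads c2=0 → after 1×micro: 0 ⇒ (c0=2673/64, c1=891/16, c2=0)
macro 7: S0 reads c2=0 → after 1×micro: 8019/128; S1 reads c0=2673/64 → after 1×micro: 2673/32; S2 reads c2=0 → after 1×micro: 0 ⇒ (c0=8019/128, c1=2673/32, c2=0)
macro 8: S0 reads c2=0 → after 1×micro: 24057/256; S1 reads c0=8019/128 → after 1×micro: 8019/64; S2 reads c2=0 → after 1×micro: 0 ⇒ (c0=24057/256, c1=8019/64, c2=0)
macro 9: S0 reads c2=0 → after 1×micro: 72171/512; S1 reads c0=24057/256 → after 1×micro: 24057/128; S2 reads c2=0 → after 1×micro: 0 ⇒ (c0=72171/512, c1=24057/128, c2=0)

S0 state at macro-step 8 = 24057/256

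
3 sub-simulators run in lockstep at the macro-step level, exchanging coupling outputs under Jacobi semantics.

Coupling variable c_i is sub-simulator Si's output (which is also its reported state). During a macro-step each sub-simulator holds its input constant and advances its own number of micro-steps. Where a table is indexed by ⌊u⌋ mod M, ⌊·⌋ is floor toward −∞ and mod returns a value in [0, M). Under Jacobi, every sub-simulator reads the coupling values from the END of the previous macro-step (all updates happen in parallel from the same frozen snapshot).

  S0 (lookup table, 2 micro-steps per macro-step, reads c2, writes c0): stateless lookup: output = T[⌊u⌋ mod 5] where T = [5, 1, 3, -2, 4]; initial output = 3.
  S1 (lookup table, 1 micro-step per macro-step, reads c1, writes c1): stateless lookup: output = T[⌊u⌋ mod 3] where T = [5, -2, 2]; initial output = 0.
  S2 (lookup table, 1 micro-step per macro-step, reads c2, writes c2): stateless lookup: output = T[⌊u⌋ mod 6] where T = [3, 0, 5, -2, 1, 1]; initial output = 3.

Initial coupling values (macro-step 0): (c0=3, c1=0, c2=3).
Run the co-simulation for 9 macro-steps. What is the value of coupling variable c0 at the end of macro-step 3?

c0 at macro-step 3 = 1

macro 1: S0 reads c2=3 → after 2×micro: -2; S1 reads c1=0 → after 1×micro: 5; S2 reads c2=3 → after 1×micro: -2 ⇒ (c0=-2, c1=5, c2=-2)
macro 2: S0 reads c2=-2 → after 2×micro: -2; S1 reads c1=5 → after 1×micro: 2; S2 reads c2=-2 → after 1×micro: 1 ⇒ (c0=-2, c1=2, c2=1)
macro 3: S0 reads c2=1 → after 2×micro: 1; S1 reads c1=2 → after 1×micro: 2; S2 reads c2=1 → after 1×micro: 0 ⇒ (c0=1, c1=2, c2=0)
macro 4: S0 reads c2=0 → after 2×micro: 5; S1 reads c1=2 → after 1×micro: 2; S2 reads c2=0 → after 1×micro: 3 ⇒ (c0=5, c1=2, c2=3)
macro 5: S0 reads c2=3 → after 2×micro: -2; S1 reads c1=2 → after 1×micro: 2; S2 reads c2=3 → after 1×micro: -2 ⇒ (c0=-2, c1=2, c2=-2)
macro 6: S0 reads c2=-2 → after 2×micro: -2; S1 reads c1=2 → after 1×micro: 2; S2 reads c2=-2 → after 1×micro: 1 ⇒ (c0=-2, c1=2, c2=1)
macro 7: S0 reads c2=1 → after 2×micro: 1; S1 reads c1=2 → after 1×micro: 2; S2 reads c2=1 → after 1×micro: 0 ⇒ (c0=1, c1=2, c2=0)
macro 8: S0 reads c2=0 → after 2×micro: 5; S1 reads c1=2 → after 1×micro: 2; S2 reads c2=0 → after 1×micro: 3 ⇒ (c0=5, c1=2, c2=3)
macro 9: S0 reads c2=3 → after 2×micro: -2; S1 reads c1=2 → after 1×micro: 2; S2 reads c2=3 → after 1×micro: -2 ⇒ (c0=-2, c1=2, c2=-2)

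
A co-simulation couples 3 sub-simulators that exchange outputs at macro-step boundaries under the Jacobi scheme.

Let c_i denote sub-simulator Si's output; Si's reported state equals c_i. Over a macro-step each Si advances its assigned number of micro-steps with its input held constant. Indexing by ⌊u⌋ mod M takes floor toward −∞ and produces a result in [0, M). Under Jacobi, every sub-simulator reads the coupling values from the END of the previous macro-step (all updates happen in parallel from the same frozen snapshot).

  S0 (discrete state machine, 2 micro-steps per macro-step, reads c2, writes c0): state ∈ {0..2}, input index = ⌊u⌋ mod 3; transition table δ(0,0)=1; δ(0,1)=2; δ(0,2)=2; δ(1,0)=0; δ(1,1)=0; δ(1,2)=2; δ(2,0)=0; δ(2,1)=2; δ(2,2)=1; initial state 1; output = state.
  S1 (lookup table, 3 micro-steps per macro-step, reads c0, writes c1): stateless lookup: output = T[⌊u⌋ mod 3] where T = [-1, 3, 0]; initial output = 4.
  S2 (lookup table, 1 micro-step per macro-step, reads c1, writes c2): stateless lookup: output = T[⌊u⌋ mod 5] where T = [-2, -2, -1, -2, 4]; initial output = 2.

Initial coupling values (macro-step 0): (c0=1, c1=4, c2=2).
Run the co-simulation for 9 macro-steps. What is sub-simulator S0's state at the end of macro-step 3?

S0 state at macro-step 3 = 2

macro 1: S0 reads c2=2 → after 2×micro: 1; S1 reads c0=1 → after 3×micro: 3; S2 reads c1=4 → after 1×micro: 4 ⇒ (c0=1, c1=3, c2=4)
macro 2: S0 reads c2=4 → after 2×micro: 2; S1 reads c0=1 → after 3×micro: 3; S2 reads c1=3 → after 1×micro: -2 ⇒ (c0=2, c1=3, c2=-2)
macro 3: S0 reads c2=-2 → after 2×micro: 2; S1 reads c0=2 → after 3×micro: 0; S2 reads c1=3 → after 1×micro: -2 ⇒ (c0=2, c1=0, c2=-2)
macro 4: S0 reads c2=-2 → after 2×micro: 2; S1 reads c0=2 → after 3×micro: 0; S2 reads c1=0 → after 1×micro: -2 ⇒ (c0=2, c1=0, c2=-2)
macro 5: S0 reads c2=-2 → after 2×micro: 2; S1 reads c0=2 → after 3×micro: 0; S2 reads c1=0 → after 1×micro: -2 ⇒ (c0=2, c1=0, c2=-2)
macro 6: S0 reads c2=-2 → after 2×micro: 2; S1 reads c0=2 → after 3×micro: 0; S2 reads c1=0 → after 1×micro: -2 ⇒ (c0=2, c1=0, c2=-2)
macro 7: S0 reads c2=-2 → after 2×micro: 2; S1 reads c0=2 → after 3×micro: 0; S2 reads c1=0 → after 1×micro: -2 ⇒ (c0=2, c1=0, c2=-2)
macro 8: S0 reads c2=-2 → after 2×micro: 2; S1 reads c0=2 → after 3×micro: 0; S2 reads c1=0 → after 1×micro: -2 ⇒ (c0=2, c1=0, c2=-2)
macro 9: S0 reads c2=-2 → after 2×micro: 2; S1 reads c0=2 → after 3×micro: 0; S2 reads c1=0 → after 1×micro: -2 ⇒ (c0=2, c1=0, c2=-2)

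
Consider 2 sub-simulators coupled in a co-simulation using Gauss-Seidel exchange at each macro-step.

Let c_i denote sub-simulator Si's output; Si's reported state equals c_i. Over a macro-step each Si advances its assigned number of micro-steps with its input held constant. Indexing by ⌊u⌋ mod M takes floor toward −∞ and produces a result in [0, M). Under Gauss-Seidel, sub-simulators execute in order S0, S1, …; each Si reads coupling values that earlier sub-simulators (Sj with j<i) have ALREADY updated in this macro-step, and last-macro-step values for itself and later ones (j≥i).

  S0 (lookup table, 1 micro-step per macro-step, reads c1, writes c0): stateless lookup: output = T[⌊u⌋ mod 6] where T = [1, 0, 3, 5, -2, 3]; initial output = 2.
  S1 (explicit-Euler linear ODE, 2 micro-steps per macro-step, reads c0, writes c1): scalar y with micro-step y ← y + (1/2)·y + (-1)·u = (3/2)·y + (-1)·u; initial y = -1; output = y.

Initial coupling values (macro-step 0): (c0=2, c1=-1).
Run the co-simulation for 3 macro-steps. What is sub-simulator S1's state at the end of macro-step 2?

macro 1: S0 reads c1=-1 → after 1×micro: 3; S1 reads c0=3 → after 2×micro: -39/4 ⇒ (c0=3, c1=-39/4)
macro 2: S0 reads c1=-39/4 → after 1×micro: 3; S1 reads c0=3 → after 2×micro: -471/16 ⇒ (c0=3, c1=-471/16)
macro 3: S0 reads c1=-471/16 → after 1×micro: 1; S1 reads c0=1 → after 2×micro: -4399/64 ⇒ (c0=1, c1=-4399/64)

S1 state at macro-step 2 = -471/16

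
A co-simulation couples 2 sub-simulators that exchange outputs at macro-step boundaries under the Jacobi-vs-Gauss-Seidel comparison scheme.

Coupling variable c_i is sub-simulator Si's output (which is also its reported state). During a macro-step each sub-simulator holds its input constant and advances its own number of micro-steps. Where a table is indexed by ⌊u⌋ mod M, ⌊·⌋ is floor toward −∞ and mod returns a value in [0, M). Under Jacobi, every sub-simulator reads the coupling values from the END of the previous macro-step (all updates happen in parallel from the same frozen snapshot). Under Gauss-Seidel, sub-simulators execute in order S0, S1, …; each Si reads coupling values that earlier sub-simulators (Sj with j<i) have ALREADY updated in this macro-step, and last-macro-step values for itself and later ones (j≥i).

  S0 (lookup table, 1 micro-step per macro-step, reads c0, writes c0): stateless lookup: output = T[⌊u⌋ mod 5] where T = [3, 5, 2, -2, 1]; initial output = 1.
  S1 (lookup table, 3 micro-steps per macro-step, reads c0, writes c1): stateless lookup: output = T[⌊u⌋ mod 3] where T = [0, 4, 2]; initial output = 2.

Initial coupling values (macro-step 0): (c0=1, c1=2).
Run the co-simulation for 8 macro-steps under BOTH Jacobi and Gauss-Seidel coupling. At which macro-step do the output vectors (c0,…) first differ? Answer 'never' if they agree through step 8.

[Jacobi] macro 1: S0 reads c0=1 → after 1×micro: 5; S1 reads c0=1 → after 3×micro: 4 ⇒ (c0=5, c1=4)
[Jacobi] macro 2: S0 reads c0=5 → after 1×micro: 3; S1 reads c0=5 → after 3×micro: 2 ⇒ (c0=3, c1=2)
[Jacobi] macro 3: S0 reads c0=3 → after 1×micro: -2; S1 reads c0=3 → after 3×micro: 0 ⇒ (c0=-2, c1=0)
[Jacobi] macro 4: S0 reads c0=-2 → after 1×micro: -2; S1 reads c0=-2 → after 3×micro: 4 ⇒ (c0=-2, c1=4)
[Jacobi] macro 5: S0 reads c0=-2 → after 1×micro: -2; S1 reads c0=-2 → after 3×micro: 4 ⇒ (c0=-2, c1=4)
[Jacobi] macro 6: S0 reads c0=-2 → after 1×micro: -2; S1 reads c0=-2 → after 3×micro: 4 ⇒ (c0=-2, c1=4)
[Jacobi] macro 7: S0 reads c0=-2 → after 1×micro: -2; S1 reads c0=-2 → after 3×micro: 4 ⇒ (c0=-2, c1=4)
[Jacobi] macro 8: S0 reads c0=-2 → after 1×micro: -2; S1 reads c0=-2 → after 3×micro: 4 ⇒ (c0=-2, c1=4)
[Gauss-Seidel] macro 1: S0 reads c0=1 → after 1×micro: 5; S1 reads c0=5 → after 3×micro: 2 ⇒ (c0=5, c1=2)
[Gauss-Seidel] macro 2: S0 reads c0=5 → after 1×micro: 3; S1 reads c0=3 → after 3×micro: 0 ⇒ (c0=3, c1=0)
[Gauss-Seidel] macro 3: S0 reads c0=3 → after 1×micro: -2; S1 reads c0=-2 → after 3×micro: 4 ⇒ (c0=-2, c1=4)
[Gauss-Seidel] macro 4: S0 reads c0=-2 → after 1×micro: -2; S1 reads c0=-2 → after 3×micro: 4 ⇒ (c0=-2, c1=4)
[Gauss-Seidel] macro 5: S0 reads c0=-2 → after 1×micro: -2; S1 reads c0=-2 → after 3×micro: 4 ⇒ (c0=-2, c1=4)
[Gauss-Seidel] macro 6: S0 reads c0=-2 → after 1×micro: -2; S1 reads c0=-2 → after 3×micro: 4 ⇒ (c0=-2, c1=4)
[Gauss-Seidel] macro 7: S0 reads c0=-2 → after 1×micro: -2; S1 reads c0=-2 → after 3×micro: 4 ⇒ (c0=-2, c1=4)
[Gauss-Seidel] macro 8: S0 reads c0=-2 → after 1×micro: -2; S1 reads c0=-2 → after 3×micro: 4 ⇒ (c0=-2, c1=4)

first divergence at macro-step: 1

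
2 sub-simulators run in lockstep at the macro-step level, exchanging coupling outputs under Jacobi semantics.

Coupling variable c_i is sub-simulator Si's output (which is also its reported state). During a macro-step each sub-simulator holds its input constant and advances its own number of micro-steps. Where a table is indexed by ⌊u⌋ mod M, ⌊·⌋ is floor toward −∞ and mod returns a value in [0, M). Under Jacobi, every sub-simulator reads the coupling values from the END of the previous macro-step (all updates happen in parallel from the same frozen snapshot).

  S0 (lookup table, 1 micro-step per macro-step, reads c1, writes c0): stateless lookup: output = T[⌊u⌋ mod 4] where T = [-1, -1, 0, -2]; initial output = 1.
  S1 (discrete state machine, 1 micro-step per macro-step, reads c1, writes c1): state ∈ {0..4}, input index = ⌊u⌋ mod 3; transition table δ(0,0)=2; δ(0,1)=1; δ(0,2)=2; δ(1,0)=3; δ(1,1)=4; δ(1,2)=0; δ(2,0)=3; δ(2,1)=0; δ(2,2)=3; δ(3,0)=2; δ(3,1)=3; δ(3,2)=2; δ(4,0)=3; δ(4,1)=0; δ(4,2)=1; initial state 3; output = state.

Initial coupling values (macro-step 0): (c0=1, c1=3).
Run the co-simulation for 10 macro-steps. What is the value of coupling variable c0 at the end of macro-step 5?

macro 1: S0 reads c1=3 → after 1×micro: -2; S1 reads c1=3 → after 1×micro: 2 ⇒ (c0=-2, c1=2)
macro 2: S0 reads c1=2 → after 1×micro: 0; S1 reads c1=2 → after 1×micro: 3 ⇒ (c0=0, c1=3)
macro 3: S0 reads c1=3 → after 1×micro: -2; S1 reads c1=3 → after 1×micro: 2 ⇒ (c0=-2, c1=2)
macro 4: S0 reads c1=2 → after 1×micro: 0; S1 reads c1=2 → after 1×micro: 3 ⇒ (c0=0, c1=3)
macro 5: S0 reads c1=3 → after 1×micro: -2; S1 reads c1=3 → after 1×micro: 2 ⇒ (c0=-2, c1=2)
macro 6: S0 reads c1=2 → after 1×micro: 0; S1 reads c1=2 → after 1×micro: 3 ⇒ (c0=0, c1=3)
macro 7: S0 reads c1=3 → after 1×micro: -2; S1 reads c1=3 → after 1×micro: 2 ⇒ (c0=-2, c1=2)
macro 8: S0 reads c1=2 → after 1×micro: 0; S1 reads c1=2 → after 1×micro: 3 ⇒ (c0=0, c1=3)
macro 9: S0 reads c1=3 → after 1×micro: -2; S1 reads c1=3 → after 1×micro: 2 ⇒ (c0=-2, c1=2)
macro 10: S0 reads c1=2 → after 1×micro: 0; S1 reads c1=2 → after 1×micro: 3 ⇒ (c0=0, c1=3)

c0 at macro-step 5 = -2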